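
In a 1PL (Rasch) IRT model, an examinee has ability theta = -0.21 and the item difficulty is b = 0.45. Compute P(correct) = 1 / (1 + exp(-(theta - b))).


theta - b = -0.21 - 0.45 = -0.66
exp(-(theta - b)) = exp(0.66) = 1.9348
P = 1 / (1 + 1.9348)
P = 0.3407

0.3407


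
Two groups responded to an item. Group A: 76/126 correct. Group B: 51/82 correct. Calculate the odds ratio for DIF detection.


Odds_A = 76/50 = 1.52
Odds_B = 51/31 = 1.6452
OR = Odds_A / Odds_B = 1.52 / 1.6452
Exactly, OR = (76 * 31) / (50 * 51) = 2356 / 2550
OR = 0.9239

0.9239


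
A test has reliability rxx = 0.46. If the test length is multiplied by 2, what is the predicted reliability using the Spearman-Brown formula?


r_new = (n * rxx) / (1 + (n-1) * rxx)
r_new = (2 * 0.46) / (1 + 1 * 0.46)
r_new = 0.92 / 1.46
r_new = 0.6301

0.6301


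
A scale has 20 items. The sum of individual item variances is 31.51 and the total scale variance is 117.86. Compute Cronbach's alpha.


alpha = (k/(k-1)) * (1 - sum(si^2)/s_total^2)
= (20/19) * (1 - 31.51/117.86)
alpha = 0.7712

0.7712


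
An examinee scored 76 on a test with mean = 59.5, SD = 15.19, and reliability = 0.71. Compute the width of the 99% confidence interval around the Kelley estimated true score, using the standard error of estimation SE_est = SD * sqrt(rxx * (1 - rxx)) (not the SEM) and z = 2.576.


True score estimate = 0.71*76 + 0.29*59.5 = 71.215
SE_est = SD * sqrt(rxx * (1 - rxx)) = 15.19 * sqrt(0.71 * 0.29) = 15.19 * sqrt(0.2059) = 6.892646
CI = T_est +/- z * SE_est, so width = 2 * z * SE_est = 2 * 2.576 * 6.892646
Width = 35.5109

35.5109


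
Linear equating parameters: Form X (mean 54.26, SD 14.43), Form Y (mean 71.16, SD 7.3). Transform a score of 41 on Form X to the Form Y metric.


slope = SD_Y / SD_X = 7.3 / 14.43 ~ 0.5059
intercept = mean_Y - slope * mean_X = 71.16 - (7.3 / 14.43) * 54.26 ~ 43.7104
Y = slope * X + intercept. To avoid rounding drift from the rounded slope/intercept, evaluate the equivalent form Y = mean_Y + SD_Y * (X - mean_X) / SD_X at full precision:
Y = 71.16 + 7.3 * (41 - 54.26) / 14.43
Y = 71.16 - 7.3 * 13.26 / 14.43
Y = 71.16 - 96.798 / 14.43
Y = 71.16 - 6.7081
Y = 64.4519

64.4519


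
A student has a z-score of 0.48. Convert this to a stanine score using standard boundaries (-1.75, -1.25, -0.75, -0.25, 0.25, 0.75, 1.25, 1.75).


Stanine boundaries: [-1.75, -1.25, -0.75, -0.25, 0.25, 0.75, 1.25, 1.75]
z = 0.48
Check each boundary:
  z >= -1.75 -> could be stanine 2
  z >= -1.25 -> could be stanine 3
  z >= -0.75 -> could be stanine 4
  z >= -0.25 -> could be stanine 5
  z >= 0.25 -> could be stanine 6
  z < 0.75
  z < 1.25
  z < 1.75
Highest qualifying boundary gives stanine = 6

6


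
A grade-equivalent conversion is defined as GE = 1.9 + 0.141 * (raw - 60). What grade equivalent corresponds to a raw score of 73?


raw - median = 73 - 60 = 13
slope * diff = 0.141 * 13 = 1.833
GE = 1.9 + 1.833
GE = 3.733

3.733


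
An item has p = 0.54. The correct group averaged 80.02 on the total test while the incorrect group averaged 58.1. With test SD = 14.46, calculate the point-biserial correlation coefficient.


q = 1 - p = 0.46
rpb = ((M1 - M0) / SD) * sqrt(p * q)
rpb = ((80.02 - 58.1) / 14.46) * sqrt(0.54 * 0.46)
rpb = 0.7555

0.7555


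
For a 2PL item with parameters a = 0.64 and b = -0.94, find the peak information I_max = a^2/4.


For 2PL, max info at theta = b = -0.94
I_max = a^2 / 4 = 0.64^2 / 4
= 0.4096 / 4
I_max = 0.1024

0.1024


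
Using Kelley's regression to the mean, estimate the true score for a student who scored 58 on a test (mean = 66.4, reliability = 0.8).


T_est = rxx * X + (1 - rxx) * mean
T_est = 0.8 * 58 + 0.2 * 66.4
T_est = 46.4 + 13.28
T_est = 59.68

59.68


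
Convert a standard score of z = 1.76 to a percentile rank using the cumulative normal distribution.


CDF(z) = 0.5 * (1 + erf(z/sqrt(2)))
erf(1.2445) = 0.9216
CDF = 0.9608
Percentile rank = 0.9608 * 100 = 96.08

96.08


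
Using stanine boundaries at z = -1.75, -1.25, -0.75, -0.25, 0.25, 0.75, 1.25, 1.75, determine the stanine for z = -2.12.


Stanine boundaries: [-1.75, -1.25, -0.75, -0.25, 0.25, 0.75, 1.25, 1.75]
z = -2.12
Check each boundary:
  z < -1.75
  z < -1.25
  z < -0.75
  z < -0.25
  z < 0.25
  z < 0.75
  z < 1.25
  z < 1.75
Highest qualifying boundary gives stanine = 1

1


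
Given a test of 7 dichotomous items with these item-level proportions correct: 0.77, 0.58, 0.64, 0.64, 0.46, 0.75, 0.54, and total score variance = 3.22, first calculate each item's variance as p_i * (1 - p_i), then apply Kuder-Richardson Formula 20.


For each item, compute p_i * q_i:
  Item 1: 0.77 * 0.23 = 0.1771
  Item 2: 0.58 * 0.42 = 0.2436
  Item 3: 0.64 * 0.36 = 0.2304
  Item 4: 0.64 * 0.36 = 0.2304
  Item 5: 0.46 * 0.54 = 0.2484
  Item 6: 0.75 * 0.25 = 0.1875
  Item 7: 0.54 * 0.46 = 0.2484
Sum(p_i * q_i) = 0.1771 + 0.2436 + 0.2304 + 0.2304 + 0.2484 + 0.1875 + 0.2484 = 1.5658
KR-20 = (k/(k-1)) * (1 - Sum(p_i*q_i) / Var_total)
= (7/6) * (1 - 1.5658/3.22)
= 1.1667 * 0.5137
KR-20 = 0.5993

0.5993


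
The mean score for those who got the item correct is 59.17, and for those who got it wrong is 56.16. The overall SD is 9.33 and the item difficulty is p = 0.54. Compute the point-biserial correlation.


q = 1 - p = 0.46
rpb = ((M1 - M0) / SD) * sqrt(p * q)
rpb = ((59.17 - 56.16) / 9.33) * sqrt(0.54 * 0.46)
rpb = 0.1608

0.1608


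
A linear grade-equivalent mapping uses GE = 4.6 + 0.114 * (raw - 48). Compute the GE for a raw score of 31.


raw - median = 31 - 48 = -17
slope * diff = 0.114 * -17 = -1.938
GE = 4.6 + -1.938
GE = 2.662

2.662


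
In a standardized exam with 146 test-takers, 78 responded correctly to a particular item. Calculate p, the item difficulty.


Item difficulty p = number correct / total examinees
p = 78 / 146
p = 0.5342

0.5342


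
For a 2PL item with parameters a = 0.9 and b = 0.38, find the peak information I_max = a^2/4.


For 2PL, max info at theta = b = 0.38
I_max = a^2 / 4 = 0.9^2 / 4
= 0.81 / 4
I_max = 0.2025

0.2025


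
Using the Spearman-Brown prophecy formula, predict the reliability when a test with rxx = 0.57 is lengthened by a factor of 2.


r_new = (n * rxx) / (1 + (n-1) * rxx)
r_new = (2 * 0.57) / (1 + 1 * 0.57)
r_new = 1.14 / 1.57
r_new = 0.7261

0.7261


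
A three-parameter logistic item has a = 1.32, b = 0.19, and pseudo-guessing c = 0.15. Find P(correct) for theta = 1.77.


logit = 1.32*(1.77 - 0.19) = 2.0856
P* = 1/(1 + exp(-2.0856)) = 0.8895
P = 0.15 + (1 - 0.15) * 0.8895
P = 0.9061

0.9061


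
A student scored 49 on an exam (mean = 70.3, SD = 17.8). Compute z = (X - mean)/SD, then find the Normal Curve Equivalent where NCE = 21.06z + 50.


z = (X - mean) / SD = (49 - 70.3) / 17.8
z = -21.3 / 17.8
z = -1.1966
NCE = NCE = 21.06z + 50
Carry z at full precision (z = -21.3 / 17.8) into the conversion:
NCE = 21.06 * (-21.3 / 17.8) + 50 = -448.578 / 17.8 + 50
NCE = -25.201 + 50
NCE = 24.799

24.799


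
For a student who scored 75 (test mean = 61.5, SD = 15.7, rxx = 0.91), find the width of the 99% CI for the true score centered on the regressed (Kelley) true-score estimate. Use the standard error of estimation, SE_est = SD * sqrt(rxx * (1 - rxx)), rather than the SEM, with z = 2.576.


True score estimate = 0.91*75 + 0.09*61.5 = 73.785
SE_est = SD * sqrt(rxx * (1 - rxx)) = 15.7 * sqrt(0.91 * 0.09) = 15.7 * sqrt(0.0819) = 4.493054
CI = T_est +/- z * SE_est, so width = 2 * z * SE_est = 2 * 2.576 * 4.493054
Width = 23.1482

23.1482


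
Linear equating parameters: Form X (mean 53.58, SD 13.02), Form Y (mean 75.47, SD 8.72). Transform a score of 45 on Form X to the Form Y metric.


slope = SD_Y / SD_X = 8.72 / 13.02 ~ 0.6697
intercept = mean_Y - slope * mean_X = 75.47 - (8.72 / 13.02) * 53.58 ~ 39.5854
Y = slope * X + intercept. To avoid rounding drift from the rounded slope/intercept, evaluate the equivalent form Y = mean_Y + SD_Y * (X - mean_X) / SD_X at full precision:
Y = 75.47 + 8.72 * (45 - 53.58) / 13.02
Y = 75.47 - 8.72 * 8.58 / 13.02
Y = 75.47 - 74.8176 / 13.02
Y = 75.47 - 5.7464
Y = 69.7236

69.7236


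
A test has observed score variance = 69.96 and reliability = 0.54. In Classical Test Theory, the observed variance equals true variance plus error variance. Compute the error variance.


var_true = rxx * var_obs = 0.54 * 69.96 = 37.7784
var_error = var_obs - var_true
var_error = 69.96 - 37.7784
var_error = 32.1816

32.1816


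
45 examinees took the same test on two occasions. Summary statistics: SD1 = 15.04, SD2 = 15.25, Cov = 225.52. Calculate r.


r = cov(X,Y) / (SD_X * SD_Y)
r = 225.52 / (15.04 * 15.25)
r = 225.52 / 229.36
r = 0.9833

0.9833


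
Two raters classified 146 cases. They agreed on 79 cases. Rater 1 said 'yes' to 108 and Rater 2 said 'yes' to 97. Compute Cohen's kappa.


P_o = 79/146 = 0.541096
P_e = (108*97 + 38*49) / 21316 = 0.578814
kappa = (P_o - P_e) / (1 - P_e)
kappa = (0.541096 - 0.578814) / (1 - 0.578814)
kappa = -0.0896

-0.0896


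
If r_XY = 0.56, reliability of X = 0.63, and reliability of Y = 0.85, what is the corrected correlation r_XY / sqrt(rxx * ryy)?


r_corrected = rxy / sqrt(rxx * ryy)
= 0.56 / sqrt(0.63 * 0.85)
= 0.56 / sqrt(0.5355)
= 0.56 / 0.731779
r_corrected = 0.7653

0.7653


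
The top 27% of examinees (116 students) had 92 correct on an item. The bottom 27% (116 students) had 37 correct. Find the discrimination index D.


p_upper = 92/116 = 0.7931
p_lower = 37/116 = 0.319
D = 0.7931 - 0.319 = 0.4741

0.4741


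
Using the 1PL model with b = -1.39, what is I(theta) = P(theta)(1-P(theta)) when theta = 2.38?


P = 1/(1+exp(-(2.38--1.39))) = 0.9775
I = P*(1-P) = 0.9775 * 0.0225
I = 0.022

0.022


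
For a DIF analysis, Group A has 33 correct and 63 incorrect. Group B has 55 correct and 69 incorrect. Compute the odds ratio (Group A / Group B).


Odds_A = 33/63 = 0.5238
Odds_B = 55/69 = 0.7971
OR = Odds_A / Odds_B = 0.5238 / 0.7971
Exactly, OR = (33 * 69) / (63 * 55) = 2277 / 3465
OR = 0.6571

0.6571


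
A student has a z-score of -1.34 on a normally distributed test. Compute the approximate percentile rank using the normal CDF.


CDF(z) = 0.5 * (1 + erf(z/sqrt(2)))
erf(-0.9475) = -0.8198
CDF = 0.0901
Percentile rank = 0.0901 * 100 = 9.01

9.01


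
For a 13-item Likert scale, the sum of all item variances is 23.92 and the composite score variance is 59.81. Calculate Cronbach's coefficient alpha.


alpha = (k/(k-1)) * (1 - sum(si^2)/s_total^2)
= (13/12) * (1 - 23.92/59.81)
alpha = 0.6501

0.6501


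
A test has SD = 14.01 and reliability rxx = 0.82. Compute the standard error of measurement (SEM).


SEM = SD * sqrt(1 - rxx)
SEM = 14.01 * sqrt(1 - 0.82)
SEM = 14.01 * sqrt(0.18) = 14.01 * 0.424264
SEM = 5.9439

5.9439


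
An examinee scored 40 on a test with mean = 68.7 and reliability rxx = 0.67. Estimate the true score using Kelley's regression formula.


T_est = rxx * X + (1 - rxx) * mean
T_est = 0.67 * 40 + 0.33 * 68.7
T_est = 26.8 + 22.671
T_est = 49.471

49.471


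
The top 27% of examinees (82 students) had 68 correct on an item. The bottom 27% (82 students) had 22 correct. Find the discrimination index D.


p_upper = 68/82 = 0.8293
p_lower = 22/82 = 0.2683
D = 0.8293 - 0.2683 = 0.561

0.561


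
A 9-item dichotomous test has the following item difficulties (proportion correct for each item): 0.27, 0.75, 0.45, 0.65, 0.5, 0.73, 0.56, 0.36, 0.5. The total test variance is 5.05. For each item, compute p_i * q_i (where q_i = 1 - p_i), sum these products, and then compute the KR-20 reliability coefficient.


For each item, compute p_i * q_i:
  Item 1: 0.27 * 0.73 = 0.1971
  Item 2: 0.75 * 0.25 = 0.1875
  Item 3: 0.45 * 0.55 = 0.2475
  Item 4: 0.65 * 0.35 = 0.2275
  Item 5: 0.5 * 0.5 = 0.25
  Item 6: 0.73 * 0.27 = 0.1971
  Item 7: 0.56 * 0.44 = 0.2464
  Item 8: 0.36 * 0.64 = 0.2304
  Item 9: 0.5 * 0.5 = 0.25
Sum(p_i * q_i) = 0.1971 + 0.1875 + 0.2475 + 0.2275 + 0.25 + 0.1971 + 0.2464 + 0.2304 + 0.25 = 2.0335
KR-20 = (k/(k-1)) * (1 - Sum(p_i*q_i) / Var_total)
= (9/8) * (1 - 2.0335/5.05)
= 1.125 * 0.5973
KR-20 = 0.672

0.672


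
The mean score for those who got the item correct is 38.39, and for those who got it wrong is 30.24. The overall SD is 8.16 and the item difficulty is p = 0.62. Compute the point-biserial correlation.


q = 1 - p = 0.38
rpb = ((M1 - M0) / SD) * sqrt(p * q)
rpb = ((38.39 - 30.24) / 8.16) * sqrt(0.62 * 0.38)
rpb = 0.4848

0.4848


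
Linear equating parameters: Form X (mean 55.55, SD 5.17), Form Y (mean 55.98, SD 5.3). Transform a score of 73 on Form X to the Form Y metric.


slope = SD_Y / SD_X = 5.3 / 5.17 ~ 1.0251
intercept = mean_Y - slope * mean_X = 55.98 - (5.3 / 5.17) * 55.55 ~ -0.9668
Y = slope * X + intercept. To avoid rounding drift from the rounded slope/intercept, evaluate the equivalent form Y = mean_Y + SD_Y * (X - mean_X) / SD_X at full precision:
Y = 55.98 + 5.3 * (73 - 55.55) / 5.17
Y = 55.98 + 5.3 * 17.45 / 5.17
Y = 55.98 + 92.485 / 5.17
Y = 55.98 + 17.8888
Y = 73.8688

73.8688


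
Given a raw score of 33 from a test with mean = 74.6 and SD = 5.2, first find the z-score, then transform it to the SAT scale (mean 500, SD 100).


z = (X - mean) / SD = (33 - 74.6) / 5.2
z = -41.6 / 5.2
z = -8.0
SAT-scale = SAT = 500 + 100z
Carry z at full precision (z = -41.6 / 5.2) into the conversion:
SAT-scale = 500 + 100 * (-41.6 / 5.2) = 500 + -4160 / 5.2
SAT-scale = 500 + -800.0
SAT-scale = -300.0

-300.0


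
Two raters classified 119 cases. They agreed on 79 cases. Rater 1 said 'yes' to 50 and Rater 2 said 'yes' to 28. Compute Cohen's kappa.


P_o = 79/119 = 0.663866
P_e = (50*28 + 69*91) / 14161 = 0.542264
kappa = (P_o - P_e) / (1 - P_e)
kappa = (0.663866 - 0.542264) / (1 - 0.542264)
kappa = 0.2657

0.2657


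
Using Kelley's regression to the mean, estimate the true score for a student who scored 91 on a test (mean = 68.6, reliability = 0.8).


T_est = rxx * X + (1 - rxx) * mean
T_est = 0.8 * 91 + 0.2 * 68.6
T_est = 72.8 + 13.72
T_est = 86.52

86.52


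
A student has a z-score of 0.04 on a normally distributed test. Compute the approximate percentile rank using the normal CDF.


CDF(z) = 0.5 * (1 + erf(z/sqrt(2)))
erf(0.0283) = 0.0319
CDF = 0.516
Percentile rank = 0.516 * 100 = 51.6

51.6


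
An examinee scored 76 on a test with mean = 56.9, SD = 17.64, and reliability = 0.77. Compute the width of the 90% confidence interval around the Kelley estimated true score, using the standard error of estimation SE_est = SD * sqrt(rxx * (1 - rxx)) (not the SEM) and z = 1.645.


True score estimate = 0.77*76 + 0.23*56.9 = 71.607
SE_est = SD * sqrt(rxx * (1 - rxx)) = 17.64 * sqrt(0.77 * 0.23) = 17.64 * sqrt(0.1771) = 7.423485
CI = T_est +/- z * SE_est, so width = 2 * z * SE_est = 2 * 1.645 * 7.423485
Width = 24.4233

24.4233


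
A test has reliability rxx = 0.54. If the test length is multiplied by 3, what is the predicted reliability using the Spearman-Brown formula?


r_new = (n * rxx) / (1 + (n-1) * rxx)
r_new = (3 * 0.54) / (1 + 2 * 0.54)
r_new = 1.62 / 2.08
r_new = 0.7788

0.7788


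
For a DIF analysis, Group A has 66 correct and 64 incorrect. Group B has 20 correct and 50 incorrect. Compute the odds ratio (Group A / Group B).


Odds_A = 66/64 = 1.0312
Odds_B = 20/50 = 0.4
OR = Odds_A / Odds_B = 1.0312 / 0.4
Exactly, OR = (66 * 50) / (64 * 20) = 3300 / 1280
OR = 2.5781

2.5781


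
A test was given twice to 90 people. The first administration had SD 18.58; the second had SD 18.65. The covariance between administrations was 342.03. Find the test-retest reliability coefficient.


r = cov(X,Y) / (SD_X * SD_Y)
r = 342.03 / (18.58 * 18.65)
r = 342.03 / 346.517
r = 0.9871

0.9871


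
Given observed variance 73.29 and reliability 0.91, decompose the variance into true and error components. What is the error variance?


var_true = rxx * var_obs = 0.91 * 73.29 = 66.6939
var_error = var_obs - var_true
var_error = 73.29 - 66.6939
var_error = 6.5961

6.5961


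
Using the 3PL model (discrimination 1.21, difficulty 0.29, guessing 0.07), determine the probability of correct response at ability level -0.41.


logit = 1.21*(-0.41 - 0.29) = -0.847
P* = 1/(1 + exp(--0.847)) = 0.3001
P = 0.07 + (1 - 0.07) * 0.3001
P = 0.3491

0.3491


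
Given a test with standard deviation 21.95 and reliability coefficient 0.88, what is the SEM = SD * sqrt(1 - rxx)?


SEM = SD * sqrt(1 - rxx)
SEM = 21.95 * sqrt(1 - 0.88)
SEM = 21.95 * sqrt(0.12) = 21.95 * 0.34641
SEM = 7.6037

7.6037


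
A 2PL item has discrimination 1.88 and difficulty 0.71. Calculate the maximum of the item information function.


For 2PL, max info at theta = b = 0.71
I_max = a^2 / 4 = 1.88^2 / 4
= 3.5344 / 4
I_max = 0.8836

0.8836


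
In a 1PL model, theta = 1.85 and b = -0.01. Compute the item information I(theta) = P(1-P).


P = 1/(1+exp(-(1.85--0.01))) = 0.8653
I = P*(1-P) = 0.8653 * 0.1347
I = 0.1166

0.1166


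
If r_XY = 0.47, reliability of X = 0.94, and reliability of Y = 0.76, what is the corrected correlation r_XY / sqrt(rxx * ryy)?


r_corrected = rxy / sqrt(rxx * ryy)
= 0.47 / sqrt(0.94 * 0.76)
= 0.47 / sqrt(0.7144)
= 0.47 / 0.845222
r_corrected = 0.5561

0.5561


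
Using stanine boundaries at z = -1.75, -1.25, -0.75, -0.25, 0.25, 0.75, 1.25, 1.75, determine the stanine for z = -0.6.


Stanine boundaries: [-1.75, -1.25, -0.75, -0.25, 0.25, 0.75, 1.25, 1.75]
z = -0.6
Check each boundary:
  z >= -1.75 -> could be stanine 2
  z >= -1.25 -> could be stanine 3
  z >= -0.75 -> could be stanine 4
  z < -0.25
  z < 0.25
  z < 0.75
  z < 1.25
  z < 1.75
Highest qualifying boundary gives stanine = 4

4


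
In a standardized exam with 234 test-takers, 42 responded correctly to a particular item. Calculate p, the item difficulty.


Item difficulty p = number correct / total examinees
p = 42 / 234
p = 0.1795

0.1795


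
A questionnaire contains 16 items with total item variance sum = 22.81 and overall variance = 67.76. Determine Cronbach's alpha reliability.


alpha = (k/(k-1)) * (1 - sum(si^2)/s_total^2)
= (16/15) * (1 - 22.81/67.76)
alpha = 0.7076

0.7076


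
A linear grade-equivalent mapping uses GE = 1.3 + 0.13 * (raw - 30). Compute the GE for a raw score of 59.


raw - median = 59 - 30 = 29
slope * diff = 0.13 * 29 = 3.77
GE = 1.3 + 3.77
GE = 5.07

5.07


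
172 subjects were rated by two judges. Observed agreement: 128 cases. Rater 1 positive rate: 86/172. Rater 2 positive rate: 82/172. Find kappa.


P_o = 128/172 = 0.744186
P_e = (86*82 + 86*90) / 29584 = 0.5
kappa = (P_o - P_e) / (1 - P_e)
kappa = (0.744186 - 0.5) / (1 - 0.5)
kappa = 0.4884

0.4884


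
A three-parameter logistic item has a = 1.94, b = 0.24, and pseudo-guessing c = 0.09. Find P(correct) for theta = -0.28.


logit = 1.94*(-0.28 - 0.24) = -1.0088
P* = 1/(1 + exp(--1.0088)) = 0.2672
P = 0.09 + (1 - 0.09) * 0.2672
P = 0.3332

0.3332


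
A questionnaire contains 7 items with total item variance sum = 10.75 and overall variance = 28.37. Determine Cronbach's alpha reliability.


alpha = (k/(k-1)) * (1 - sum(si^2)/s_total^2)
= (7/6) * (1 - 10.75/28.37)
alpha = 0.7246

0.7246


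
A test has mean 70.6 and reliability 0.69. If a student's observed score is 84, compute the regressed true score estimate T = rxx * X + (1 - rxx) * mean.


T_est = rxx * X + (1 - rxx) * mean
T_est = 0.69 * 84 + 0.31 * 70.6
T_est = 57.96 + 21.886
T_est = 79.846

79.846


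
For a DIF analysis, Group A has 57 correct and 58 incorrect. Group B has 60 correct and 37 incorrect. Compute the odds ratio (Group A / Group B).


Odds_A = 57/58 = 0.9828
Odds_B = 60/37 = 1.6216
OR = Odds_A / Odds_B = 0.9828 / 1.6216
Exactly, OR = (57 * 37) / (58 * 60) = 2109 / 3480
OR = 0.606

0.606


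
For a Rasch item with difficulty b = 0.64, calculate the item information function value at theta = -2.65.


P = 1/(1+exp(-(-2.65-0.64))) = 0.0359
I = P*(1-P) = 0.0359 * 0.9641
I = 0.0346

0.0346


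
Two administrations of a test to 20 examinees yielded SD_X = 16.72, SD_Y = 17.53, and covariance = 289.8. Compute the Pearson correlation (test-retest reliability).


r = cov(X,Y) / (SD_X * SD_Y)
r = 289.8 / (16.72 * 17.53)
r = 289.8 / 293.1016
r = 0.9887

0.9887


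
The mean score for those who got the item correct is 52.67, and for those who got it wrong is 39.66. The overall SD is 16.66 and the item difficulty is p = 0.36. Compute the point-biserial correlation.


q = 1 - p = 0.64
rpb = ((M1 - M0) / SD) * sqrt(p * q)
rpb = ((52.67 - 39.66) / 16.66) * sqrt(0.36 * 0.64)
rpb = 0.3748

0.3748


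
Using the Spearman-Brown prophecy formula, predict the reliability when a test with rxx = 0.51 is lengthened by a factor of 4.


r_new = (n * rxx) / (1 + (n-1) * rxx)
r_new = (4 * 0.51) / (1 + 3 * 0.51)
r_new = 2.04 / 2.53
r_new = 0.8063

0.8063


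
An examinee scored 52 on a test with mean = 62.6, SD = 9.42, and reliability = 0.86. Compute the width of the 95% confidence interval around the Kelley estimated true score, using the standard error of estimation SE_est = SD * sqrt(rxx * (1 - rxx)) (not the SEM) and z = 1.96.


True score estimate = 0.86*52 + 0.14*62.6 = 53.484
SE_est = SD * sqrt(rxx * (1 - rxx)) = 9.42 * sqrt(0.86 * 0.14) = 9.42 * sqrt(0.1204) = 3.268618
CI = T_est +/- z * SE_est, so width = 2 * z * SE_est = 2 * 1.96 * 3.268618
Width = 12.813

12.813


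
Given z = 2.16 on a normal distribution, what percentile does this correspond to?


CDF(z) = 0.5 * (1 + erf(z/sqrt(2)))
erf(1.5274) = 0.9692
CDF = 0.9846
Percentile rank = 0.9846 * 100 = 98.46

98.46


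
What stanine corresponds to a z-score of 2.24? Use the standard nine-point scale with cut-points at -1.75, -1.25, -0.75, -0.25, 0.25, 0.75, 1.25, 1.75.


Stanine boundaries: [-1.75, -1.25, -0.75, -0.25, 0.25, 0.75, 1.25, 1.75]
z = 2.24
Check each boundary:
  z >= -1.75 -> could be stanine 2
  z >= -1.25 -> could be stanine 3
  z >= -0.75 -> could be stanine 4
  z >= -0.25 -> could be stanine 5
  z >= 0.25 -> could be stanine 6
  z >= 0.75 -> could be stanine 7
  z >= 1.25 -> could be stanine 8
  z >= 1.75 -> could be stanine 9
Highest qualifying boundary gives stanine = 9

9


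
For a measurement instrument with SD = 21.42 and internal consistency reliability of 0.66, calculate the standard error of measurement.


SEM = SD * sqrt(1 - rxx)
SEM = 21.42 * sqrt(1 - 0.66)
SEM = 21.42 * sqrt(0.34) = 21.42 * 0.583095
SEM = 12.4899

12.4899


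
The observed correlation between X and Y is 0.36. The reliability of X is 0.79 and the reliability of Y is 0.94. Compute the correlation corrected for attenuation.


r_corrected = rxy / sqrt(rxx * ryy)
= 0.36 / sqrt(0.79 * 0.94)
= 0.36 / sqrt(0.7426)
= 0.36 / 0.861742
r_corrected = 0.4178

0.4178


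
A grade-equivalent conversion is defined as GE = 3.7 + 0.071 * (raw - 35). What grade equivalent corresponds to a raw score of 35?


raw - median = 35 - 35 = 0
slope * diff = 0.071 * 0 = 0.0
GE = 3.7 + 0.0
GE = 3.7

3.7


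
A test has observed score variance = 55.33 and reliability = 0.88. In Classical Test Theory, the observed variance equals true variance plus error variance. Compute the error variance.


var_true = rxx * var_obs = 0.88 * 55.33 = 48.6904
var_error = var_obs - var_true
var_error = 55.33 - 48.6904
var_error = 6.6396

6.6396


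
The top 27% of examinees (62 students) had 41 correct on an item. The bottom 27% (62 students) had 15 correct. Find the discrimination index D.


p_upper = 41/62 = 0.6613
p_lower = 15/62 = 0.2419
D = 0.6613 - 0.2419 = 0.4194

0.4194


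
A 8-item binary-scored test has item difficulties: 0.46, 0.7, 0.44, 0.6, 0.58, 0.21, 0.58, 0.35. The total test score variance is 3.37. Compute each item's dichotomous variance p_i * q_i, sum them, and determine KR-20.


For each item, compute p_i * q_i:
  Item 1: 0.46 * 0.54 = 0.2484
  Item 2: 0.7 * 0.3 = 0.21
  Item 3: 0.44 * 0.56 = 0.2464
  Item 4: 0.6 * 0.4 = 0.24
  Item 5: 0.58 * 0.42 = 0.2436
  Item 6: 0.21 * 0.79 = 0.1659
  Item 7: 0.58 * 0.42 = 0.2436
  Item 8: 0.35 * 0.65 = 0.2275
Sum(p_i * q_i) = 0.2484 + 0.21 + 0.2464 + 0.24 + 0.2436 + 0.1659 + 0.2436 + 0.2275 = 1.8254
KR-20 = (k/(k-1)) * (1 - Sum(p_i*q_i) / Var_total)
= (8/7) * (1 - 1.8254/3.37)
= 1.1429 * 0.4583
KR-20 = 0.5238

0.5238


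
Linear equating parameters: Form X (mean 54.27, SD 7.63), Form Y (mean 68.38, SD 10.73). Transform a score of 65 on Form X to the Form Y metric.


slope = SD_Y / SD_X = 10.73 / 7.63 ~ 1.4063
intercept = mean_Y - slope * mean_X = 68.38 - (10.73 / 7.63) * 54.27 ~ -7.9394
Y = slope * X + intercept. To avoid rounding drift from the rounded slope/intercept, evaluate the equivalent form Y = mean_Y + SD_Y * (X - mean_X) / SD_X at full precision:
Y = 68.38 + 10.73 * (65 - 54.27) / 7.63
Y = 68.38 + 10.73 * 10.73 / 7.63
Y = 68.38 + 115.1329 / 7.63
Y = 68.38 + 15.0895
Y = 83.4695

83.4695


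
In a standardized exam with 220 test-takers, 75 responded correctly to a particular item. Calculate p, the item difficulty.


Item difficulty p = number correct / total examinees
p = 75 / 220
p = 0.3409

0.3409


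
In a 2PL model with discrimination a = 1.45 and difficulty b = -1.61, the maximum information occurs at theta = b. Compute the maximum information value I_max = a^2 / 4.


For 2PL, max info at theta = b = -1.61
I_max = a^2 / 4 = 1.45^2 / 4
= 2.1025 / 4
I_max = 0.5256

0.5256


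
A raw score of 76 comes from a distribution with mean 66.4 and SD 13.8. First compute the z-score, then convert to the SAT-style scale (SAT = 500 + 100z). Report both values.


z = (X - mean) / SD = (76 - 66.4) / 13.8
z = 9.6 / 13.8
z = 0.6957
SAT-scale = SAT = 500 + 100z
Carry z at full precision (z = 9.6 / 13.8) into the conversion:
SAT-scale = 500 + 100 * (9.6 / 13.8) = 500 + 960 / 13.8
SAT-scale = 500 + 69.5652
SAT-scale = 569.5652

569.5652


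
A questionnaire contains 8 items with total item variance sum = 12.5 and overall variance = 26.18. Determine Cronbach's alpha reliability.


alpha = (k/(k-1)) * (1 - sum(si^2)/s_total^2)
= (8/7) * (1 - 12.5/26.18)
alpha = 0.5972

0.5972


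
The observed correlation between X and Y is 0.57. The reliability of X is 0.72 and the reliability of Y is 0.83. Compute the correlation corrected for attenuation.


r_corrected = rxy / sqrt(rxx * ryy)
= 0.57 / sqrt(0.72 * 0.83)
= 0.57 / sqrt(0.5976)
= 0.57 / 0.773046
r_corrected = 0.7373

0.7373


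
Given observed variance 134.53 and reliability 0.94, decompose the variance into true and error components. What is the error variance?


var_true = rxx * var_obs = 0.94 * 134.53 = 126.4582
var_error = var_obs - var_true
var_error = 134.53 - 126.4582
var_error = 8.0718

8.0718


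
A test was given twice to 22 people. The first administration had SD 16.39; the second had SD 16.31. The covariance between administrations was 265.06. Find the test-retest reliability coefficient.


r = cov(X,Y) / (SD_X * SD_Y)
r = 265.06 / (16.39 * 16.31)
r = 265.06 / 267.3209
r = 0.9915

0.9915


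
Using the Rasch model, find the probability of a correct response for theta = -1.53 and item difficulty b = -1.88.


theta - b = -1.53 - -1.88 = 0.35
exp(-(theta - b)) = exp(-0.35) = 0.7047
P = 1 / (1 + 0.7047)
P = 0.5866

0.5866


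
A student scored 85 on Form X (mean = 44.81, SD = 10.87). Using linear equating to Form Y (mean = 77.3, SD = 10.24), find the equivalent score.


slope = SD_Y / SD_X = 10.24 / 10.87 ~ 0.942
intercept = mean_Y - slope * mean_X = 77.3 - (10.24 / 10.87) * 44.81 ~ 35.0871
Y = slope * X + intercept. To avoid rounding drift from the rounded slope/intercept, evaluate the equivalent form Y = mean_Y + SD_Y * (X - mean_X) / SD_X at full precision:
Y = 77.3 + 10.24 * (85 - 44.81) / 10.87
Y = 77.3 + 10.24 * 40.19 / 10.87
Y = 77.3 + 411.5456 / 10.87
Y = 77.3 + 37.8607
Y = 115.1607

115.1607


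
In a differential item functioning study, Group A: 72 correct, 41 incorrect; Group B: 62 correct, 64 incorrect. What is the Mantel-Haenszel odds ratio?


Odds_A = 72/41 = 1.7561
Odds_B = 62/64 = 0.9688
OR = Odds_A / Odds_B = 1.7561 / 0.9688
Exactly, OR = (72 * 64) / (41 * 62) = 4608 / 2542
OR = 1.8127

1.8127


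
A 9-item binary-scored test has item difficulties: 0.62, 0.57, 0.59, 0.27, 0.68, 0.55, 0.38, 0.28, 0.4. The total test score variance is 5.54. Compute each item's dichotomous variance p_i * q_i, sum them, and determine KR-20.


For each item, compute p_i * q_i:
  Item 1: 0.62 * 0.38 = 0.2356
  Item 2: 0.57 * 0.43 = 0.2451
  Item 3: 0.59 * 0.41 = 0.2419
  Item 4: 0.27 * 0.73 = 0.1971
  Item 5: 0.68 * 0.32 = 0.2176
  Item 6: 0.55 * 0.45 = 0.2475
  Item 7: 0.38 * 0.62 = 0.2356
  Item 8: 0.28 * 0.72 = 0.2016
  Item 9: 0.4 * 0.6 = 0.24
Sum(p_i * q_i) = 0.2356 + 0.2451 + 0.2419 + 0.1971 + 0.2176 + 0.2475 + 0.2356 + 0.2016 + 0.24 = 2.062
KR-20 = (k/(k-1)) * (1 - Sum(p_i*q_i) / Var_total)
= (9/8) * (1 - 2.062/5.54)
= 1.125 * 0.6278
KR-20 = 0.7063

0.7063


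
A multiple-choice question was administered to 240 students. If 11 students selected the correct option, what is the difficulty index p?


Item difficulty p = number correct / total examinees
p = 11 / 240
p = 0.0458

0.0458


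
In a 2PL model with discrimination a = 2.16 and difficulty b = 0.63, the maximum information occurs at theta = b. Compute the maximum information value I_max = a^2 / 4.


For 2PL, max info at theta = b = 0.63
I_max = a^2 / 4 = 2.16^2 / 4
= 4.6656 / 4
I_max = 1.1664

1.1664


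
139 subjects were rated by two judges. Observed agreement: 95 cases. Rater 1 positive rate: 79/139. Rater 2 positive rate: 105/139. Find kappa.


P_o = 95/139 = 0.683453
P_e = (79*105 + 60*34) / 19321 = 0.53491
kappa = (P_o - P_e) / (1 - P_e)
kappa = (0.683453 - 0.53491) / (1 - 0.53491)
kappa = 0.3194

0.3194


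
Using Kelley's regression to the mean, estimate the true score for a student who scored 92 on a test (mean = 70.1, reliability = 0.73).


T_est = rxx * X + (1 - rxx) * mean
T_est = 0.73 * 92 + 0.27 * 70.1
T_est = 67.16 + 18.927
T_est = 86.087

86.087


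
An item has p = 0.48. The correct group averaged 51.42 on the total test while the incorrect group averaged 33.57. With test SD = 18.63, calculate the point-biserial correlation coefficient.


q = 1 - p = 0.52
rpb = ((M1 - M0) / SD) * sqrt(p * q)
rpb = ((51.42 - 33.57) / 18.63) * sqrt(0.48 * 0.52)
rpb = 0.4787

0.4787


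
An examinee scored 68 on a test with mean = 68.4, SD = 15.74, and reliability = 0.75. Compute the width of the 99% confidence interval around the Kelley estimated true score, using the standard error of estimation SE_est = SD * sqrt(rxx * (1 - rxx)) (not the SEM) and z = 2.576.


True score estimate = 0.75*68 + 0.25*68.4 = 68.1
SE_est = SD * sqrt(rxx * (1 - rxx)) = 15.74 * sqrt(0.75 * 0.25) = 15.74 * sqrt(0.1875) = 6.81562
CI = T_est +/- z * SE_est, so width = 2 * z * SE_est = 2 * 2.576 * 6.81562
Width = 35.1141

35.1141


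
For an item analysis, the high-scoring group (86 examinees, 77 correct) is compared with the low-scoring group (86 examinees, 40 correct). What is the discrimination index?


p_upper = 77/86 = 0.8953
p_lower = 40/86 = 0.4651
D = 0.8953 - 0.4651 = 0.4302

0.4302


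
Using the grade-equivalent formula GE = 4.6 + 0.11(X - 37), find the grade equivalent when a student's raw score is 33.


raw - median = 33 - 37 = -4
slope * diff = 0.11 * -4 = -0.44
GE = 4.6 + -0.44
GE = 4.16

4.16


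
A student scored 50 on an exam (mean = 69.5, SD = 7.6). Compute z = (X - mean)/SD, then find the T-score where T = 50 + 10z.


z = (X - mean) / SD = (50 - 69.5) / 7.6
z = -19.5 / 7.6
z = -2.5658
T-score = T = 50 + 10z
Carry z at full precision (z = -19.5 / 7.6) into the conversion:
T-score = 50 + 10 * (-19.5 / 7.6) = 50 + -195 / 7.6
T-score = 50 + -25.6579
T-score = 24.3421

24.3421


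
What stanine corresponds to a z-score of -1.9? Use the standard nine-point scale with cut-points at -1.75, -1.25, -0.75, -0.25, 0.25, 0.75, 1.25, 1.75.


Stanine boundaries: [-1.75, -1.25, -0.75, -0.25, 0.25, 0.75, 1.25, 1.75]
z = -1.9
Check each boundary:
  z < -1.75
  z < -1.25
  z < -0.75
  z < -0.25
  z < 0.25
  z < 0.75
  z < 1.25
  z < 1.75
Highest qualifying boundary gives stanine = 1

1


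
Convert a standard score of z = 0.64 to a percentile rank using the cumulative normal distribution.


CDF(z) = 0.5 * (1 + erf(z/sqrt(2)))
erf(0.4525) = 0.4778
CDF = 0.7389
Percentile rank = 0.7389 * 100 = 73.89

73.89


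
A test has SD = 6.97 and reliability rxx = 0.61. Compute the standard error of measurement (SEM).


SEM = SD * sqrt(1 - rxx)
SEM = 6.97 * sqrt(1 - 0.61)
SEM = 6.97 * sqrt(0.39) = 6.97 * 0.6245
SEM = 4.3528

4.3528


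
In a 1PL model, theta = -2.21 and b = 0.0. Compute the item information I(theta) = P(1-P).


P = 1/(1+exp(-(-2.21-0.0))) = 0.0989
I = P*(1-P) = 0.0989 * 0.9011
I = 0.0891

0.0891


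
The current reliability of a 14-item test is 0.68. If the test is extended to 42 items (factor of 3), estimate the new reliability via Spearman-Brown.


r_new = (n * rxx) / (1 + (n-1) * rxx)
r_new = (3 * 0.68) / (1 + 2 * 0.68)
r_new = 2.04 / 2.36
r_new = 0.8644

0.8644


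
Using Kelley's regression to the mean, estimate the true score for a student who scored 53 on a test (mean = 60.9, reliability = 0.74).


T_est = rxx * X + (1 - rxx) * mean
T_est = 0.74 * 53 + 0.26 * 60.9
T_est = 39.22 + 15.834
T_est = 55.054

55.054


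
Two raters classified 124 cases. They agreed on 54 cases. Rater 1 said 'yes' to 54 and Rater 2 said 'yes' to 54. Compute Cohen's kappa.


P_o = 54/124 = 0.435484
P_e = (54*54 + 70*70) / 15376 = 0.508325
kappa = (P_o - P_e) / (1 - P_e)
kappa = (0.435484 - 0.508325) / (1 - 0.508325)
kappa = -0.1481

-0.1481


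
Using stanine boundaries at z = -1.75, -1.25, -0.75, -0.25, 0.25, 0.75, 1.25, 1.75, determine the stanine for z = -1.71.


Stanine boundaries: [-1.75, -1.25, -0.75, -0.25, 0.25, 0.75, 1.25, 1.75]
z = -1.71
Check each boundary:
  z >= -1.75 -> could be stanine 2
  z < -1.25
  z < -0.75
  z < -0.25
  z < 0.25
  z < 0.75
  z < 1.25
  z < 1.75
Highest qualifying boundary gives stanine = 2

2


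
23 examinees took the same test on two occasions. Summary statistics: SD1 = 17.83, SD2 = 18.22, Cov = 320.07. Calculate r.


r = cov(X,Y) / (SD_X * SD_Y)
r = 320.07 / (17.83 * 18.22)
r = 320.07 / 324.8626
r = 0.9852

0.9852


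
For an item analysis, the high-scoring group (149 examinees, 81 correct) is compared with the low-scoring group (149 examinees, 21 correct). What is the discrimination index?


p_upper = 81/149 = 0.5436
p_lower = 21/149 = 0.1409
D = 0.5436 - 0.1409 = 0.4027

0.4027


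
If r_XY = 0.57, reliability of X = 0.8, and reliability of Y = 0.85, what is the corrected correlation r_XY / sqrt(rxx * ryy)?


r_corrected = rxy / sqrt(rxx * ryy)
= 0.57 / sqrt(0.8 * 0.85)
= 0.57 / sqrt(0.68)
= 0.57 / 0.824621
r_corrected = 0.6912

0.6912


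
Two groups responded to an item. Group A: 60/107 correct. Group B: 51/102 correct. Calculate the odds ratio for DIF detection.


Odds_A = 60/47 = 1.2766
Odds_B = 51/51 = 1.0
OR = Odds_A / Odds_B = 1.2766 / 1.0
Exactly, OR = (60 * 51) / (47 * 51) = 3060 / 2397
OR = 1.2766

1.2766


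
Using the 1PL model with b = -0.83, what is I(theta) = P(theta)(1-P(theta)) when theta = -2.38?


P = 1/(1+exp(-(-2.38--0.83))) = 0.1751
I = P*(1-P) = 0.1751 * 0.8249
I = 0.1444

0.1444


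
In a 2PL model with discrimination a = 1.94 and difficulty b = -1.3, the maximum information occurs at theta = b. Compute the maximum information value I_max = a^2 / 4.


For 2PL, max info at theta = b = -1.3
I_max = a^2 / 4 = 1.94^2 / 4
= 3.7636 / 4
I_max = 0.9409

0.9409


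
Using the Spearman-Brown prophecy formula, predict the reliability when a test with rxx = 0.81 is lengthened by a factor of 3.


r_new = (n * rxx) / (1 + (n-1) * rxx)
r_new = (3 * 0.81) / (1 + 2 * 0.81)
r_new = 2.43 / 2.62
r_new = 0.9275

0.9275


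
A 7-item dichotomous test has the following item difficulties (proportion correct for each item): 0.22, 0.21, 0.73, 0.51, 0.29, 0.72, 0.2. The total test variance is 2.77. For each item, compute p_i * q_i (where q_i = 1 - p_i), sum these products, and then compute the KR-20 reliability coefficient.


For each item, compute p_i * q_i:
  Item 1: 0.22 * 0.78 = 0.1716
  Item 2: 0.21 * 0.79 = 0.1659
  Item 3: 0.73 * 0.27 = 0.1971
  Item 4: 0.51 * 0.49 = 0.2499
  Item 5: 0.29 * 0.71 = 0.2059
  Item 6: 0.72 * 0.28 = 0.2016
  Item 7: 0.2 * 0.8 = 0.16
Sum(p_i * q_i) = 0.1716 + 0.1659 + 0.1971 + 0.2499 + 0.2059 + 0.2016 + 0.16 = 1.352
KR-20 = (k/(k-1)) * (1 - Sum(p_i*q_i) / Var_total)
= (7/6) * (1 - 1.352/2.77)
= 1.1667 * 0.5119
KR-20 = 0.5972

0.5972


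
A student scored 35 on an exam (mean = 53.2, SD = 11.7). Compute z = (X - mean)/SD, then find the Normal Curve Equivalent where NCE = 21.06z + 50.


z = (X - mean) / SD = (35 - 53.2) / 11.7
z = -18.2 / 11.7
z = -1.5556
NCE = NCE = 21.06z + 50
Carry z at full precision (z = -18.2 / 11.7) into the conversion:
NCE = 21.06 * (-18.2 / 11.7) + 50 = -383.292 / 11.7 + 50
NCE = -32.76 + 50
NCE = 17.24

17.24


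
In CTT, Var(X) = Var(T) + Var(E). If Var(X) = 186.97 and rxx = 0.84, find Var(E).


var_true = rxx * var_obs = 0.84 * 186.97 = 157.0548
var_error = var_obs - var_true
var_error = 186.97 - 157.0548
var_error = 29.9152

29.9152


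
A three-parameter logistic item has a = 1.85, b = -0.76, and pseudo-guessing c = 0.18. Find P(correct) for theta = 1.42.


logit = 1.85*(1.42 - -0.76) = 4.033
P* = 1/(1 + exp(-4.033)) = 0.9826
P = 0.18 + (1 - 0.18) * 0.9826
P = 0.9857

0.9857


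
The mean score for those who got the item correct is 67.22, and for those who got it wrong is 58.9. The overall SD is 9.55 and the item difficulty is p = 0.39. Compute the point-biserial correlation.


q = 1 - p = 0.61
rpb = ((M1 - M0) / SD) * sqrt(p * q)
rpb = ((67.22 - 58.9) / 9.55) * sqrt(0.39 * 0.61)
rpb = 0.4249

0.4249


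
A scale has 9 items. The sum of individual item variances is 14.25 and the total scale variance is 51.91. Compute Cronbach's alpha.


alpha = (k/(k-1)) * (1 - sum(si^2)/s_total^2)
= (9/8) * (1 - 14.25/51.91)
alpha = 0.8162

0.8162


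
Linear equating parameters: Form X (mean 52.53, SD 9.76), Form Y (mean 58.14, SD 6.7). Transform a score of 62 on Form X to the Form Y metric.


slope = SD_Y / SD_X = 6.7 / 9.76 ~ 0.6865
intercept = mean_Y - slope * mean_X = 58.14 - (6.7 / 9.76) * 52.53 ~ 22.0794
Y = slope * X + intercept. To avoid rounding drift from the rounded slope/intercept, evaluate the equivalent form Y = mean_Y + SD_Y * (X - mean_X) / SD_X at full precision:
Y = 58.14 + 6.7 * (62 - 52.53) / 9.76
Y = 58.14 + 6.7 * 9.47 / 9.76
Y = 58.14 + 63.449 / 9.76
Y = 58.14 + 6.5009
Y = 64.6409

64.6409


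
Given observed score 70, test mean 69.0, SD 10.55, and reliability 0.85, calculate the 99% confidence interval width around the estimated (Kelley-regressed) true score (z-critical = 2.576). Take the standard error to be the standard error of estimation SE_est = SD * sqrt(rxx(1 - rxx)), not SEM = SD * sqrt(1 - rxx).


True score estimate = 0.85*70 + 0.15*69.0 = 69.85
SE_est = SD * sqrt(rxx * (1 - rxx)) = 10.55 * sqrt(0.85 * 0.15) = 10.55 * sqrt(0.1275) = 3.767103
CI = T_est +/- z * SE_est, so width = 2 * z * SE_est = 2 * 2.576 * 3.767103
Width = 19.4081

19.4081


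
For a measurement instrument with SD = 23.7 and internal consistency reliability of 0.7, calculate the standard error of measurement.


SEM = SD * sqrt(1 - rxx)
SEM = 23.7 * sqrt(1 - 0.7)
SEM = 23.7 * sqrt(0.3) = 23.7 * 0.547723
SEM = 12.981

12.981


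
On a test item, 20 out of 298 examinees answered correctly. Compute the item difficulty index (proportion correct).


Item difficulty p = number correct / total examinees
p = 20 / 298
p = 0.0671

0.0671


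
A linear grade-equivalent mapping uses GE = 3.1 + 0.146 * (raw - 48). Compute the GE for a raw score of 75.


raw - median = 75 - 48 = 27
slope * diff = 0.146 * 27 = 3.942
GE = 3.1 + 3.942
GE = 7.042

7.042


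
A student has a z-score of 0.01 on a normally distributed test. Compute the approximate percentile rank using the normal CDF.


CDF(z) = 0.5 * (1 + erf(z/sqrt(2)))
erf(0.0071) = 0.008
CDF = 0.504
Percentile rank = 0.504 * 100 = 50.4

50.4
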